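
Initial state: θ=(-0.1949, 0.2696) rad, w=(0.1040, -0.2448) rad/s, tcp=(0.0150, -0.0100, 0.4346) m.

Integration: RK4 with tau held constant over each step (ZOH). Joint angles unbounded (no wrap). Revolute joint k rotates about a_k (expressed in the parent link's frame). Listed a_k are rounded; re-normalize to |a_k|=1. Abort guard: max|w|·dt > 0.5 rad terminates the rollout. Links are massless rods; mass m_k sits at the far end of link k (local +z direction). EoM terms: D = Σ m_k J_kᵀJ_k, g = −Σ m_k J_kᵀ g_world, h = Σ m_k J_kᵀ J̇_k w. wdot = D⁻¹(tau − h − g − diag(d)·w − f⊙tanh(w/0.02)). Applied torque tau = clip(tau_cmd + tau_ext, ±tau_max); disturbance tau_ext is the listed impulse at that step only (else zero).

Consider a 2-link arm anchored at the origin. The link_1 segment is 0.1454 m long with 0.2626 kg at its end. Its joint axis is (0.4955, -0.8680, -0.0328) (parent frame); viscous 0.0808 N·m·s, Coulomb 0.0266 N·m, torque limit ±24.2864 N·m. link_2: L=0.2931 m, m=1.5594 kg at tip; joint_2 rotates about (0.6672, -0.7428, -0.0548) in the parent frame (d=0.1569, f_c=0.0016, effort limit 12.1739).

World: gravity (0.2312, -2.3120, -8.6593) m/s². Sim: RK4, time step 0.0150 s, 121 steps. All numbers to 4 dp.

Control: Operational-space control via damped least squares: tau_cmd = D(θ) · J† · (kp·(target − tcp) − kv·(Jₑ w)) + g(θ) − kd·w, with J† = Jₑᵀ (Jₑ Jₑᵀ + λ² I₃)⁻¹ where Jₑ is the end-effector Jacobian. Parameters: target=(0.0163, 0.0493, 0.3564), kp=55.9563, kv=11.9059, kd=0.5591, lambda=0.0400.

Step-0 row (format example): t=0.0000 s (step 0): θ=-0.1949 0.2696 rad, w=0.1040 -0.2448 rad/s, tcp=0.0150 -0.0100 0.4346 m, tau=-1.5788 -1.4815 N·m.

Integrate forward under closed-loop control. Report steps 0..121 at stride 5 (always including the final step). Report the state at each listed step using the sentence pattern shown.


t=0.0750 s (step 5): θ=-0.2001 0.2602 rad, w=-0.1182 -0.1453 rad/s, tcp=0.0191 -0.0071 0.4348 m, tau=-0.6722 -1.0286 N·m.
t=0.1500 s (step 10): θ=-0.2092 0.2478 rad, w=-0.1188 -0.1702 rad/s, tcp=0.0252 -0.0028 0.4348 m, tau=-0.2733 -0.7454 N·m.
t=0.2250 s (step 15): θ=-0.2172 0.2353 rad, w=-0.0907 -0.1623 rad/s, tcp=0.0310 0.0014 0.4347 m, tau=-0.0870 -0.6096 N·m.
t=0.3000 s (step 20): θ=-0.2226 0.2237 rad, w=-0.0547 -0.1490 rad/s, tcp=0.0356 0.0048 0.4346 m, tau=-0.0069 -0.5431 N·m.
t=0.3750 s (step 25): θ=-0.2255 0.2131 rad, w=-0.0235 -0.1341 rad/s, tcp=0.0390 0.0075 0.4345 m, tau=0.0250 -0.5110 N·m.
t=0.4500 s (step 30): θ=-0.2265 0.2037 rad, w=-0.0046 -0.1150 rad/s, tcp=0.0414 0.0095 0.4344 m, tau=0.0430 -0.4955 N·m.
t=0.5250 s (step 35): θ=-0.2264 0.1958 rad, w=0.0074 -0.0993 rad/s, tcp=0.0431 0.0110 0.4344 m, tau=0.0581 -0.4835 N·m.
t=0.6000 s (step 40): θ=-0.2254 0.1887 rad, w=0.0171 -0.0899 rad/s, tcp=0.0443 0.0122 0.4344 m, tau=0.0688 -0.4719 N·m.
t=0.6750 s (step 45): θ=-0.2238 0.1822 rad, w=0.0256 -0.0849 rad/s, tcp=0.0451 0.0131 0.4344 m, tau=0.0746 -0.4616 N·m.
t=0.7500 s (step 50): θ=-0.2217 0.1759 rad, w=0.0328 -0.0825 rad/s, tcp=0.0457 0.0139 0.4344 m, tau=0.0768 -0.4526 N·m.
t=0.8250 s (step 55): θ=-0.2190 0.1698 rad, w=0.0386 -0.0817 rad/s, tcp=0.0460 0.0145 0.4344 m, tau=0.0767 -0.4445 N·m.
t=0.9000 s (step 60): θ=-0.2159 0.1637 rad, w=0.0433 -0.0820 rad/s, tcp=0.0462 0.0150 0.4345 m, tau=0.0756 -0.4369 N·m.
t=0.9750 s (step 65): θ=-0.2125 0.1575 rad, w=0.0471 -0.0829 rad/s, tcp=0.0463 0.0155 0.4346 m, tau=0.0741 -0.4293 N·m.
t=1.0500 s (step 70): θ=-0.2089 0.1513 rad, w=0.0503 -0.0843 rad/s, tcp=0.0463 0.0159 0.4346 m, tau=0.0725 -0.4215 N·m.
t=1.1250 s (step 75): θ=-0.2050 0.1449 rad, w=0.0529 -0.0860 rad/s, tcp=0.0462 0.0163 0.4347 m, tau=0.0710 -0.4135 N·m.
t=1.2000 s (step 80): θ=-0.2010 0.1384 rad, w=0.0553 -0.0881 rad/s, tcp=0.0461 0.0167 0.4348 m, tau=0.0695 -0.4053 N·m.
t=1.2750 s (step 85): θ=-0.1968 0.1318 rad, w=0.0574 -0.0903 rad/s, tcp=0.0459 0.0171 0.4349 m, tau=0.0681 -0.3967 N·m.
t=1.3500 s (step 90): θ=-0.1924 0.1249 rad, w=0.0594 -0.0928 rad/s, tcp=0.0458 0.0174 0.4350 m, tau=0.0667 -0.3878 N·m.
t=1.4250 s (step 95): θ=-0.1879 0.1179 rad, w=0.0613 -0.0953 rad/s, tcp=0.0456 0.0178 0.4351 m, tau=0.0654 -0.3786 N·m.
t=1.5000 s (step 100): θ=-0.1832 0.1107 rad, w=0.0632 -0.0980 rad/s, tcp=0.0454 0.0182 0.4352 m, tau=0.0641 -0.3690 N·m.
t=1.5750 s (step 105): θ=-0.1784 0.1032 rad, w=0.0652 -0.1007 rad/s, tcp=0.0452 0.0186 0.4352 m, tau=0.0628 -0.3592 N·m.
t=1.6500 s (step 110): θ=-0.1735 0.0956 rad, w=0.0671 -0.1036 rad/s, tcp=0.0450 0.0191 0.4353 m, tau=0.0615 -0.3490 N·m.
t=1.7250 s (step 115): θ=-0.1684 0.0877 rad, w=0.0690 -0.1066 rad/s, tcp=0.0448 0.0195 0.4354 m, tau=0.0601 -0.3385 N·m.
t=1.8000 s (step 120): θ=-0.1632 0.0797 rad, w=0.0711 -0.1096 rad/s, tcp=0.0446 0.0199 0.4355 m, tau=0.0588 -0.3277 N·m.
t=1.8150 s (step 121): θ=-0.1621 0.0780 rad, w=0.0715 -0.1102 rad/s, tcp=0.0445 0.0200 0.4355 m.


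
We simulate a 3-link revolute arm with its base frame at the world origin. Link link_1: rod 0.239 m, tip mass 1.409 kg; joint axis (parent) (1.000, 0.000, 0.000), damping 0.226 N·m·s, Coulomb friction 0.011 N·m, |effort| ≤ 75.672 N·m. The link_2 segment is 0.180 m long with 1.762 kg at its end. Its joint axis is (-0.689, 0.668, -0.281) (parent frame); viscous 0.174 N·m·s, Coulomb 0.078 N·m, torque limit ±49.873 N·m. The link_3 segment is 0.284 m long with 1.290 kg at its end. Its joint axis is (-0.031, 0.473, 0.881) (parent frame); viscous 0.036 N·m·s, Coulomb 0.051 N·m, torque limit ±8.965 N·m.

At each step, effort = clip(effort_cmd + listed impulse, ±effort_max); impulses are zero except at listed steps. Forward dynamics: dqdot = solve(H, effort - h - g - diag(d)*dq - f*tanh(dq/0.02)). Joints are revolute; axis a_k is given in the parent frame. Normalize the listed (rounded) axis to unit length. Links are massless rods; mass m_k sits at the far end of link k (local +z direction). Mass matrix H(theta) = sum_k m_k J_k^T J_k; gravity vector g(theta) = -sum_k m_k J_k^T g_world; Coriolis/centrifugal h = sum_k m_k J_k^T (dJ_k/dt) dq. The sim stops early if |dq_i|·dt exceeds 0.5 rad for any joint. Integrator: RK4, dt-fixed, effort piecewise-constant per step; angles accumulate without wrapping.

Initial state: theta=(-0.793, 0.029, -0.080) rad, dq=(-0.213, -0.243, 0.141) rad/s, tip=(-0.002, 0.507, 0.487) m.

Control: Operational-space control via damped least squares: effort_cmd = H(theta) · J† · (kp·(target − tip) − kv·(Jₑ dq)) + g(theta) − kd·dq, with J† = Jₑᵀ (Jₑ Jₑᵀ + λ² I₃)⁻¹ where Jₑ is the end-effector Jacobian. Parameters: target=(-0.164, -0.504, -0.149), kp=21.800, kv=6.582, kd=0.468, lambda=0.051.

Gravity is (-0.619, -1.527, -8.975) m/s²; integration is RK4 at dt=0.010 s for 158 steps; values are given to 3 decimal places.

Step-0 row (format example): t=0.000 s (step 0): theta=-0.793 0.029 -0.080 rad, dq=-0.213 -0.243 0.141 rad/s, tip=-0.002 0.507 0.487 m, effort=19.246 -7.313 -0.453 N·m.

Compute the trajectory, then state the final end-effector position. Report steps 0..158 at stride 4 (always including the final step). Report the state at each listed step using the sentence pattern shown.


t=0.040 s (step 4): theta=-0.795 0.020 -0.091 rad, dq=0.073 -0.291 -0.361 rad/s, tip=-0.006 0.506 0.488 m, effort=17.174 -6.351 -0.134 N·m.
t=0.080 s (step 8): theta=-0.788 0.005 -0.106 rad, dq=0.240 -0.456 -0.397 rad/s, tip=-0.013 0.499 0.494 m, effort=15.493 -5.608 -0.074 N·m.
t=0.120 s (step 12): theta=-0.776 -0.016 -0.123 rad, dq=0.354 -0.616 -0.418 rad/s, tip=-0.021 0.488 0.505 m, effort=14.098 -5.038 -0.038 N·m.
t=0.160 s (step 16): theta=-0.761 -0.044 -0.140 rad, dq=0.424 -0.790 -0.426 rad/s, tip=-0.032 0.473 0.518 m, effort=12.862 -4.567 -0.018 N·m.
t=0.200 s (step 20): theta=-0.743 -0.080 -0.157 rad, dq=0.451 -0.990 -0.422 rad/s, tip=-0.045 0.454 0.533 m, effort=11.684 -4.142 -0.009 N·m.
t=0.240 s (step 24): theta=-0.725 -0.124 -0.173 rad, dq=0.433 -1.232 -0.405 rad/s, tip=-0.061 0.432 0.548 m, effort=10.483 -3.722 -0.008 N·m.
t=0.280 s (step 28): theta=-0.709 -0.179 -0.189 rad, dq=0.366 -1.530 -0.374 rad/s, tip=-0.079 0.406 0.564 m, effort=9.190 -3.273 -0.015 N·m.
t=0.320 s (step 32): theta=-0.697 -0.247 -0.203 rad, dq=0.237 -1.901 -0.331 rad/s, tip=-0.100 0.377 0.577 m, effort=7.749 -2.764 -0.025 N·m.
t=0.360 s (step 36): theta=-0.691 -0.332 -0.215 rad, dq=0.031 -2.365 -0.289 rad/s, tip=-0.124 0.344 0.588 m, effort=6.128 -2.166 -0.030 N·m.
t=0.400 s (step 40): theta=-0.696 -0.438 -0.226 rad, dq=-0.273 -2.936 -0.283 rad/s, tip=-0.152 0.307 0.593 m, effort=4.350 -1.458 -0.004 N·m.
t=0.440 s (step 44): theta=-0.715 -0.569 -0.239 rad, dq=-0.696 -3.619 -0.373 rad/s, tip=-0.182 0.267 0.592 m, effort=2.571 -0.636 0.096 N·m.
t=0.480 s (step 48): theta=-0.753 -0.728 -0.259 rad, dq=-1.238 -4.364 -0.689 rad/s, tip=-0.213 0.223 0.581 m, effort=1.187 0.248 0.356 N·m.
t=0.520 s (step 52): theta=-0.814 -0.917 -0.299 rad, dq=-1.828 -5.014 -1.366 rad/s, tip=-0.242 0.176 0.558 m, effort=0.849 1.051 0.851 N·m.
t=0.560 s (step 56): theta=-0.897 -1.125 -0.372 rad, dq=-2.277 -5.335 -2.329 rad/s, tip=-0.264 0.126 0.524 m, effort=1.932 1.607 1.502 N·m.
t=0.600 s (step 60): theta=-0.992 -1.337 -0.482 rad, dq=-2.362 -5.216 -3.120 rad/s, tip=-0.272 0.076 0.482 m, effort=3.700 1.968 2.003 N·m.
t=0.640 s (step 64): theta=-1.080 -1.538 -0.613 rad, dq=-2.016 -4.782 -3.314 rad/s, tip=-0.268 0.027 0.437 m, effort=4.976 2.389 2.118 N·m.
t=0.680 s (step 68): theta=-1.148 -1.718 -0.740 rad, dq=-1.340 -4.212 -2.928 rad/s, tip=-0.253 -0.020 0.396 m, effort=5.340 3.004 1.893 N·m.
t=0.720 s (step 72): theta=-1.185 -1.874 -0.843 rad, dq=-0.487 -3.607 -2.223 rad/s, tip=-0.232 -0.065 0.358 m, effort=4.973 3.775 1.506 N·m.
t=0.760 s (step 76): theta=-1.187 -2.007 -0.917 rad, dq=0.411 -3.007 -1.442 rad/s, tip=-0.208 -0.108 0.322 m, effort=4.159 4.605 1.109 N·m.
t=0.800 s (step 80): theta=-1.153 -2.115 -0.960 rad, dq=1.260 -2.426 -0.732 rad/s, tip=-0.185 -0.149 0.287 m, effort=3.091 5.409 0.790 N·m.
t=0.840 s (step 84): theta=-1.087 -2.201 -0.977 rad, dq=2.003 -1.871 -0.155 rad/s, tip=-0.163 -0.187 0.251 m, effort=1.871 6.110 0.578 N·m.
t=0.880 s (step 88): theta=-0.995 -2.265 -0.976 rad, dq=2.596 -1.353 0.183 rad/s, tip=-0.145 -0.221 0.213 m, effort=0.553 6.651 0.523 N·m.
t=0.920 s (step 92): theta=-0.882 -2.310 -0.963 rad, dq=3.034 -0.872 0.441 rad/s, tip=-0.130 -0.249 0.174 m, effort=-0.825 6.991 0.514 N·m.
t=0.960 s (step 96): theta=-0.754 -2.336 -0.942 rad, dq=3.310 -0.439 0.633 rad/s, tip=-0.121 -0.272 0.134 m, effort=-2.226 7.123 0.529 N·m.
t=1.000 s (step 100): theta=-0.619 -2.346 -0.914 rad, dq=3.427 -0.064 0.750 rad/s, tip=-0.115 -0.289 0.095 m, effort=-3.598 7.070 0.559 N·m.
t=1.040 s (step 104): theta=-0.482 -2.342 -0.883 rad, dq=3.393 0.224 0.801 rad/s, tip=-0.114 -0.302 0.058 m, effort=-4.882 6.920 0.592 N·m.
t=1.080 s (step 108): theta=-0.349 -2.329 -0.850 rad, dq=3.249 0.444 0.815 rad/s, tip=-0.115 -0.311 0.024 m, effort=-6.030 6.688 0.609 N·m.
t=1.120 s (step 112): theta=-0.224 -2.308 -0.818 rad, dq=3.026 0.602 0.803 rad/s, tip=-0.118 -0.316 -0.007 m, effort=-7.008 6.411 0.608 N·m.
t=1.160 s (step 116): theta=-0.108 -2.281 -0.786 rad, dq=2.753 0.705 0.775 rad/s, tip=-0.124 -0.320 -0.033 m, effort=-7.804 6.129 0.591 N·m.
t=1.200 s (step 120): theta=-0.004 -2.252 -0.756 rad, dq=2.458 0.762 0.741 rad/s, tip=-0.130 -0.323 -0.056 m, effort=-8.425 5.863 0.560 N·m.
t=1.240 s (step 124): theta=0.089 -2.221 -0.727 rad, dq=2.161 0.783 0.709 rad/s, tip=-0.136 -0.326 -0.075 m, effort=-8.890 5.625 0.520 N·m.
t=1.280 s (step 128): theta=0.169 -2.190 -0.699 rad, dq=1.877 0.779 0.680 rad/s, tip=-0.143 -0.328 -0.091 m, effort=-9.227 5.417 0.475 N·m.
t=1.320 s (step 132): theta=0.239 -2.159 -0.673 rad, dq=1.616 0.759 0.657 rad/s, tip=-0.150 -0.330 -0.104 m, effort=-9.464 5.240 0.430 N·m.
t=1.360 s (step 136): theta=0.299 -2.129 -0.647 rad, dq=1.382 0.729 0.639 rad/s, tip=-0.156 -0.333 -0.114 m, effort=-9.628 5.090 0.388 N·m.
t=1.400 s (step 140): theta=0.350 -2.101 -0.622 rad, dq=1.179 0.693 0.625 rad/s, tip=-0.161 -0.336 -0.122 m, effort=-9.741 4.965 0.351 N·m.
t=1.440 s (step 144): theta=0.393 -2.074 -0.597 rad, dq=1.006 0.656 0.613 rad/s, tip=-0.167 -0.340 -0.128 m, effort=-9.822 4.863 0.320 N·m.
t=1.480 s (step 148): theta=0.431 -2.048 -0.573 rad, dq=0.860 0.619 0.602 rad/s, tip=-0.171 -0.344 -0.133 m, effort=-9.885 4.781 0.296 N·m.
t=1.520 s (step 152): theta=0.463 -2.024 -0.549 rad, dq=0.739 0.583 0.592 rad/s, tip=-0.176 -0.348 -0.136 m, effort=-9.939 4.718 0.279 N·m.
t=1.560 s (step 156): theta=0.490 -2.001 -0.525 rad, dq=0.640 0.550 0.581 rad/s, tip=-0.179 -0.353 -0.139 m, effort=-9.991 4.672 0.267 N·m.
t=1.580 s (step 158): theta=0.502 -1.991 -0.514 rad, dq=0.597 0.533 0.576 rad/s, tip=-0.181 -0.355 -0.140 m.
final tip position (m): -0.181 -0.355 -0.140


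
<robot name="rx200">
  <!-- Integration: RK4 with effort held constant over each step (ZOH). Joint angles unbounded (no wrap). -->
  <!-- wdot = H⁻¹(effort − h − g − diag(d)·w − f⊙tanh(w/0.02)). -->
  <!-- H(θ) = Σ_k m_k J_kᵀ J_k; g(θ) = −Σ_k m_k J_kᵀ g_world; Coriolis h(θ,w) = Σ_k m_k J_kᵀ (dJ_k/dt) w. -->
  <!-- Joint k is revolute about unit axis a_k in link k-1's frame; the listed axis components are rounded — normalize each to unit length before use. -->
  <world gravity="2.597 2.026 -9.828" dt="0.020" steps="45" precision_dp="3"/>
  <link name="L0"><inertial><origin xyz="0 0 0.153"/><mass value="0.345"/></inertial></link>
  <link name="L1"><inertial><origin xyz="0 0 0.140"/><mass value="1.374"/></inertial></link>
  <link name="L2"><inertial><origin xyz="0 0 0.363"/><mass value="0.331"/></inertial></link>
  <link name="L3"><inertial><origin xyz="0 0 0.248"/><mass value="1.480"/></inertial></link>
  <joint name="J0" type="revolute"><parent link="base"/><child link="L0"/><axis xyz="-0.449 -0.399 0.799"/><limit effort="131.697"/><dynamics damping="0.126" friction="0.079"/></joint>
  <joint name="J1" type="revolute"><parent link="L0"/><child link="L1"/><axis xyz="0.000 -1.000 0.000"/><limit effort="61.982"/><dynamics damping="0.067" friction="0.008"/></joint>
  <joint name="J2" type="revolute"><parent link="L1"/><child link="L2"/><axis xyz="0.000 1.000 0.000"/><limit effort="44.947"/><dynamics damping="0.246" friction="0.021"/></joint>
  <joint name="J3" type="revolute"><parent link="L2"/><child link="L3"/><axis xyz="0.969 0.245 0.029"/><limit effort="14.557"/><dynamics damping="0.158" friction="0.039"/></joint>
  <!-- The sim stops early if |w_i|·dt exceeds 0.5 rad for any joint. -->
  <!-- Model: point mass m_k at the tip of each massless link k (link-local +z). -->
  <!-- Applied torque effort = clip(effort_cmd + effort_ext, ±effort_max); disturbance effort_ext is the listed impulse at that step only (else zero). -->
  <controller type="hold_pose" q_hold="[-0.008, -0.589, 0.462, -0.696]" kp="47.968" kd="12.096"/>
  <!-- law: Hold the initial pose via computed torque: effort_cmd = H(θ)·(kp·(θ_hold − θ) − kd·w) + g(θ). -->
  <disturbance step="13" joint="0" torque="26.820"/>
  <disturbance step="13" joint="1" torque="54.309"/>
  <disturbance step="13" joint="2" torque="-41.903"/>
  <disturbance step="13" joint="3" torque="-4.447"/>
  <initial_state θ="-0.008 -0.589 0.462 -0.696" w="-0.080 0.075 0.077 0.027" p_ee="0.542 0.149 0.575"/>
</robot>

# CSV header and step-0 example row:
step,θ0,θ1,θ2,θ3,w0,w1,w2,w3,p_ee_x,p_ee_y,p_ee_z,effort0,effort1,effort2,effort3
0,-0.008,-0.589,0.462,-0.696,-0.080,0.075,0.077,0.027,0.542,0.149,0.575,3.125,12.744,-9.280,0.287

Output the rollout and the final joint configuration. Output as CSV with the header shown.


step,θ0,θ1,θ2,θ3,w0,w1,w2,w3,p_ee_x,p_ee_y,p_ee_z,effort0,effort1,effort2,effort3
1,-0.009,-0.588,0.463,-0.696,-0.060,0.024,0.018,0.012,0.543,0.148,0.575,2.929,12.703,-9.242,0.337
2,-0.010,-0.588,0.463,-0.695,-0.042,0.007,0.001,0.010,0.543,0.147,0.575,2.761,12.668,-9.214,0.379
3,-0.011,-0.588,0.463,-0.695,-0.027,0.002,-0.002,0.008,0.543,0.147,0.575,2.619,12.637,-9.192,0.414
4,-0.012,-0.588,0.463,-0.695,-0.016,0.000,-0.002,0.007,0.543,0.146,0.575,2.501,12.610,-9.173,0.444
5,-0.012,-0.588,0.463,-0.695,-0.008,-0.001,-0.001,0.004,0.544,0.146,0.575,2.406,12.587,-9.157,0.468
6,-0.012,-0.588,0.463,-0.695,-0.002,-0.001,-0.001,0.001,0.544,0.146,0.575,2.332,12.567,-9.143,0.487
7,-0.012,-0.588,0.463,-0.695,0.002,-0.001,-0.000,-0.001,0.544,0.146,0.575,2.274,12.550,-9.132,0.502
8,-0.012,-0.588,0.463,-0.695,0.005,-0.001,-0.000,-0.002,0.544,0.146,0.575,2.229,12.536,-9.122,0.513
9,-0.012,-0.588,0.463,-0.695,0.007,-0.001,-0.000,-0.003,0.544,0.146,0.575,2.194,12.524,-9.113,0.522
10,-0.012,-0.588,0.463,-0.695,0.008,-0.001,0.000,-0.003,0.543,0.146,0.575,2.167,12.514,-9.106,0.529
11,-0.011,-0.588,0.463,-0.695,0.009,-0.001,0.000,-0.004,0.543,0.146,0.575,2.146,12.506,-9.100,0.534
12,-0.011,-0.588,0.463,-0.695,0.009,-0.001,0.000,-0.004,0.543,0.147,0.575,2.129,12.500,-9.095,0.538
13,-0.011,-0.588,0.463,-0.695,0.009,-0.001,0.000,-0.004,0.543,0.147,0.575,28.936,61.982,-44.947,-3.906
14,-0.010,-0.560,0.484,-0.692,0.112,2.723,1.958,0.364,0.538,0.147,0.581,-4.664,-0.042,0.026,1.686
15,-0.008,-0.517,0.512,-0.686,0.079,1.647,0.958,0.223,0.528,0.147,0.592,-3.544,1.976,-1.406,1.524
16,-0.007,-0.491,0.525,-0.682,0.048,0.979,0.418,0.103,0.521,0.147,0.599,-2.572,3.728,-2.695,1.390
17,-0.006,-0.476,0.531,-0.681,0.023,0.549,0.126,0.016,0.516,0.148,0.605,-1.736,5.240,-3.829,1.275
18,-0.006,-0.468,0.531,-0.681,0.013,0.271,-0.019,-0.011,0.513,0.148,0.609,-1.022,6.539,-4.815,1.168
19,-0.005,-0.464,0.531,-0.682,0.009,0.102,-0.064,-0.011,0.510,0.148,0.611,-0.415,7.651,-5.669,1.070
20,-0.005,-0.463,0.529,-0.682,0.006,-0.017,-0.081,-0.010,0.509,0.148,0.612,0.099,8.596,-6.395,0.986
21,-0.005,-0.464,0.528,-0.682,0.004,-0.096,-0.078,-0.007,0.509,0.148,0.612,0.531,9.393,-7.008,0.912
22,-0.005,-0.467,0.526,-0.682,0.002,-0.155,-0.073,-0.005,0.510,0.148,0.612,0.892,10.063,-7.521,0.848
23,-0.005,-0.470,0.525,-0.682,0.001,-0.197,-0.068,-0.003,0.511,0.148,0.611,1.191,10.624,-7.947,0.793
24,-0.005,-0.474,0.523,-0.682,0.000,-0.225,-0.064,-0.002,0.513,0.149,0.609,1.437,11.090,-8.298,0.745
25,-0.005,-0.479,0.522,-0.682,-0.001,-0.244,-0.060,-0.000,0.514,0.149,0.607,1.637,11.473,-8.585,0.703
26,-0.005,-0.484,0.521,-0.682,-0.001,-0.254,-0.057,0.001,0.516,0.148,0.605,1.799,11.786,-8.817,0.667
27,-0.005,-0.489,0.520,-0.682,-0.001,-0.258,-0.054,0.001,0.518,0.148,0.603,1.928,12.039,-9.003,0.637
28,-0.005,-0.494,0.519,-0.682,-0.002,-0.256,-0.051,0.001,0.520,0.148,0.601,2.028,12.241,-9.148,0.611
29,-0.005,-0.499,0.518,-0.682,-0.002,-0.250,-0.049,0.001,0.522,0.148,0.599,2.106,12.400,-9.261,0.589
30,-0.005,-0.504,0.517,-0.682,-0.002,-0.242,-0.047,0.001,0.524,0.148,0.596,2.164,12.522,-9.345,0.571
31,-0.005,-0.509,0.516,-0.682,-0.002,-0.231,-0.045,0.001,0.526,0.148,0.594,2.206,12.614,-9.407,0.556
32,-0.005,-0.513,0.515,-0.682,-0.002,-0.219,-0.044,0.001,0.527,0.148,0.592,2.236,12.682,-9.450,0.544
33,-0.005,-0.518,0.514,-0.682,-0.002,-0.206,-0.042,0.000,0.529,0.148,0.591,2.255,12.729,-9.478,0.533
34,-0.005,-0.522,0.513,-0.682,-0.002,-0.192,-0.041,-0.000,0.531,0.148,0.589,2.265,12.759,-9.493,0.525
35,-0.005,-0.525,0.513,-0.682,-0.002,-0.179,-0.040,-0.001,0.532,0.148,0.587,2.269,12.776,-9.499,0.519
36,-0.005,-0.529,0.512,-0.682,-0.001,-0.165,-0.038,-0.001,0.533,0.148,0.586,2.267,12.783,-9.497,0.513
37,-0.005,-0.532,0.511,-0.682,-0.001,-0.152,-0.037,-0.001,0.534,0.148,0.584,2.262,12.781,-9.489,0.509
38,-0.005,-0.535,0.510,-0.682,-0.001,-0.140,-0.036,-0.002,0.535,0.148,0.583,2.254,12.773,-9.476,0.506
39,-0.006,-0.538,0.510,-0.683,-0.001,-0.128,-0.036,-0.002,0.536,0.148,0.582,2.244,12.761,-9.461,0.504
40,-0.006,-0.540,0.509,-0.683,-0.001,-0.117,-0.035,-0.002,0.537,0.148,0.581,2.233,12.745,-9.443,0.503
41,-0.006,-0.542,0.508,-0.683,-0.001,-0.107,-0.034,-0.003,0.538,0.148,0.580,2.221,12.727,-9.425,0.502
42,-0.006,-0.544,0.508,-0.683,-0.001,-0.097,-0.033,-0.003,0.539,0.148,0.579,2.209,12.708,-9.405,0.501
43,-0.006,-0.546,0.507,-0.683,-0.001,-0.088,-0.033,-0.003,0.539,0.148,0.579,2.196,12.688,-9.385,0.501
44,-0.006,-0.548,0.506,-0.683,-0.001,-0.080,-0.032,-0.003,0.540,0.148,0.578,2.184,12.668,-9.366,0.501
45,-0.006,-0.549,0.506,-0.683,-0.001,-0.073,-0.031,-0.004,0.540,0.148,0.578,,,,
# final θ (rad): -0.006 -0.549 0.506 -0.683


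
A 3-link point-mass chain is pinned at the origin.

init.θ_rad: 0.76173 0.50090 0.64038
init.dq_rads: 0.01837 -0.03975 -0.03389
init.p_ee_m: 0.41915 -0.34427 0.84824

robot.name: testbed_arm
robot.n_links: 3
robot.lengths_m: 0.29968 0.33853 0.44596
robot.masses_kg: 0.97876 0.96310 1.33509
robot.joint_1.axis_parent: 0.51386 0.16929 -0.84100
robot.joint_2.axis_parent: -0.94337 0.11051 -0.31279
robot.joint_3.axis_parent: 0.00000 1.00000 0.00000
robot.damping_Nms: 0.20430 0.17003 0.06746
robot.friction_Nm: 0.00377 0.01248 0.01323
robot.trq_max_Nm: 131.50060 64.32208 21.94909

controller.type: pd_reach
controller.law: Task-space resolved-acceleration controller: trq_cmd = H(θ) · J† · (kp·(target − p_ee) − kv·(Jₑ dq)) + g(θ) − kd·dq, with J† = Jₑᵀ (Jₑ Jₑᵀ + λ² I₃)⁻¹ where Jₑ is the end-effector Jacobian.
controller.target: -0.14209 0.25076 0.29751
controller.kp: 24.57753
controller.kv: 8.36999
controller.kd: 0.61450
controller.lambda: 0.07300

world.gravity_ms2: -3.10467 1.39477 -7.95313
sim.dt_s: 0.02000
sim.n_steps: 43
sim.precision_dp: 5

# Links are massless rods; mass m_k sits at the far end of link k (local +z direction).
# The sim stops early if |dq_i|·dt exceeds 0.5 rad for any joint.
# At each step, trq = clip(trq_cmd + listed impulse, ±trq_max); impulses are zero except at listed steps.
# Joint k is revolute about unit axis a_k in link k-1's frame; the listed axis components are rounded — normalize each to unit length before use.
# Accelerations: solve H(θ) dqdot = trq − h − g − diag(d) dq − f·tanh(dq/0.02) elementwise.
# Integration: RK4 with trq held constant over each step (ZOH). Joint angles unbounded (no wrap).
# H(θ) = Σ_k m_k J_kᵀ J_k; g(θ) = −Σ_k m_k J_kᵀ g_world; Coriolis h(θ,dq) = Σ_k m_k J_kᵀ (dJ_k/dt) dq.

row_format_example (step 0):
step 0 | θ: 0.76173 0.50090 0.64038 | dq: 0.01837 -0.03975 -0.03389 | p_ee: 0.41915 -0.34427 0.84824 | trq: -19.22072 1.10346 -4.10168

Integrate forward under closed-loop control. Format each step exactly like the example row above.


step 1 | θ: 0.74583 0.48367 0.66074 | dq: -1.59498 -1.68340 2.03078 | p_ee: 0.41763 -0.34264 0.84740 | trq: -15.63543 1.48783 -4.93303
step 2 | θ: 0.70465 0.44017 0.71076 | dq: -2.52567 -2.69045 2.94536 | p_ee: 0.41450 -0.33694 0.84504 | trq: -11.83954 1.35927 -4.76212
step 3 | θ: 0.64893 0.37993 0.77234 | dq: -3.05749 -3.36007 3.20382 | p_ee: 0.41043 -0.32750 0.84209 | trq: -8.18454 0.98014 -4.19489
step 4 | θ: 0.58514 0.30851 0.83533 | dq: -3.33681 -3.80599 3.09758 | p_ee: 0.40597 -0.31499 0.83899 | trq: -4.95175 0.49105 -3.54440
step 5 | θ: 0.51744 0.22985 0.89428 | dq: -3.44657 -4.07869 2.80523 | p_ee: 0.40158 -0.30024 0.83592 | trq: -2.27934 -0.01739 -2.95986
step 6 | θ: 0.44874 0.14715 0.94659 | dq: -3.43568 -4.20530 2.43757 | p_ee: 0.39762 -0.28411 0.83291 | trq: -0.20897 -0.47703 -2.49808
step 7 | θ: 0.38112 0.06312 0.99147 | dq: -3.33496 -4.20621 2.06415 | p_ee: 0.39435 -0.26742 0.82991 | trq: 1.26204 -0.83215 -2.16747
step 8 | θ: 0.31616 -0.01992 1.02926 | dq: -3.16709 -4.10296 1.72866 | p_ee: 0.39194 -0.25082 0.82676 | trq: 2.15834 -1.03758 -1.95455
step 9 | θ: 0.25501 -0.10011 1.06097 | dq: -2.95151 -3.91968 1.45649 | p_ee: 0.39051 -0.23482 0.82327 | trq: 2.52470 -1.06192 -1.83855
step 10 | θ: 0.19847 -0.17608 1.08798 | dq: -2.70553 -3.67978 1.25856 | p_ee: 0.39011 -0.21970 0.81922 | trq: 2.43033 -0.89298 -1.79894
step 11 | θ: 0.14700 -0.24684 1.11178 | dq: -2.44340 -3.40131 1.13493 | p_ee: 0.39075 -0.20555 0.81443 | trq: 1.97108 -0.54277 -1.81895
step 12 | θ: 0.10085 -0.31174 1.13380 | dq: -2.17571 -3.09482 1.07869 | p_ee: 0.39237 -0.19231 0.80875 | trq: 1.26660 -0.04979 -1.88640
step 13 | θ: 0.06003 -0.37025 1.15528 | dq: -1.91009 -2.76516 1.07946 | p_ee: 0.39486 -0.17975 0.80213 | trq: 0.45093 0.52354 -1.99286
step 14 | θ: 0.02447 -0.42194 1.17724 | dq: -1.65289 -2.41597 1.12535 | p_ee: 0.39805 -0.16761 0.79457 | trq: -0.34443 1.10040 -2.13160
step 15 | θ: -0.00610 -0.46651 1.20046 | dq: -1.41085 -2.05403 1.20358 | p_ee: 0.40175 -0.15559 0.78610 | trq: -1.01186 1.60546 -2.29561
step 16 | θ: -0.03204 -0.50383 1.22546 | dq: -1.19153 -1.69101 1.30081 | p_ee: 0.40571 -0.14342 0.77683 | trq: -1.48420 1.98182 -2.47671
step 17 | θ: -0.05390 -0.53404 1.25249 | dq: -1.00235 -1.34216 1.40412 | p_ee: 0.40969 -0.13087 0.76686 | trq: -1.73811 2.20104 -2.66624
step 18 | θ: -0.07235 -0.55760 1.28155 | dq: -0.84903 -1.02322 1.50253 | p_ee: 0.41348 -0.11781 0.75631 | trq: -1.78436 2.26267 -2.85649
step 19 | θ: -0.08813 -0.57524 1.31245 | dq: -0.73428 -0.74738 1.58843 | p_ee: 0.41689 -0.10416 0.74526 | trq: -1.65289 2.18644 -3.04190
step 20 | θ: -0.10200 -0.58791 1.34492 | dq: -0.65738 -0.52349 1.65813 | p_ee: 0.41979 -0.08989 0.73379 | trq: -1.38040 2.00252 -3.21951
step 21 | θ: -0.11469 -0.59668 1.37861 | dq: -0.61463 -0.35560 1.71139 | p_ee: 0.42209 -0.07504 0.72195 | trq: -1.00334 1.74401 -3.38847
step 22 | θ: -0.12683 -0.60268 1.41323 | dq: -0.60022 -0.24338 1.75034 | p_ee: 0.42370 -0.05968 0.70977 | trq: -0.55523 1.44220 -3.54931
step 23 | θ: -0.13890 -0.60695 1.44850 | dq: -0.60728 -0.18295 1.77827 | p_ee: 0.42459 -0.04389 0.69727 | trq: -0.06585 1.12399 -3.70307
step 24 | θ: -0.15126 -0.61049 1.48426 | dq: -0.62882 -0.16798 1.79863 | p_ee: 0.42470 -0.02777 0.68446 | trq: 0.43920 0.81057 -3.85076
step 25 | θ: -0.16414 -0.61410 1.52038 | dq: -0.65842 -0.19084 1.81435 | p_ee: 0.42402 -0.01145 0.67133 | trq: 0.93926 0.51683 -3.99301
step 26 | θ: -0.17763 -0.61847 1.55679 | dq: -0.69072 -0.24364 1.82761 | p_ee: 0.42252 0.00497 0.65789 | trq: 1.41915 0.25150 -4.13005
step 27 | θ: -0.19177 -0.62413 1.59345 | dq: -0.72158 -0.31914 1.83984 | p_ee: 0.42018 0.02136 0.64415 | trq: 1.86933 0.01784 -4.26167
step 28 | θ: -0.20647 -0.63146 1.63036 | dq: -0.74807 -0.41134 1.85182 | p_ee: 0.41700 0.03762 0.63013 | trq: 2.28537 -0.18513 -4.38744
step 29 | θ: -0.22164 -0.64075 1.66751 | dq: -0.76831 -0.51577 1.86394 | p_ee: 0.41296 0.05362 0.61585 | trq: 2.66685 -0.36123 -4.50674
step 30 | θ: -0.23715 -0.65222 1.70490 | dq: -0.78120 -0.62956 1.87640 | p_ee: 0.40806 0.06928 0.60135 | trq: 3.01606 -0.51577 -4.61893
step 31 | θ: -0.25283 -0.66605 1.74255 | dq: -0.78615 -0.75122 1.88929 | p_ee: 0.40232 0.08449 0.58667 | trq: 3.33660 -0.65441 -4.72337
step 32 | θ: -0.26853 -0.68238 1.78046 | dq: -0.78282 -0.88043 1.90282 | p_ee: 0.39573 0.09917 0.57186 | trq: 3.63212 -0.78221 -4.81949
step 33 | θ: -0.28407 -0.70137 1.81866 | dq: -0.77092 -1.01760 1.91728 | p_ee: 0.38831 0.11325 0.55697 | trq: 3.90527 -0.90293 -4.90677
step 34 | θ: -0.29929 -0.72319 1.85715 | dq: -0.75008 -1.16349 1.93314 | p_ee: 0.38007 0.12665 0.54207 | trq: 4.15677 -1.01841 -4.98479
step 35 | θ: -0.31400 -0.74803 1.89599 | dq: -0.71978 -1.31880 1.95101 | p_ee: 0.37103 0.13930 0.52721 | trq: 4.38459 -1.12786 -5.05318
step 36 | θ: -0.32801 -0.77606 1.93521 | dq: -0.67934 -1.48364 1.97159 | p_ee: 0.36120 0.15114 0.51248 | trq: 4.58311 -1.22705 -5.11162
step 37 | θ: -0.34109 -0.80748 1.97487 | dq: -0.62807 -1.65701 1.99556 | p_ee: 0.35059 0.16213 0.49796 | trq: 4.74237 -1.30738 -5.15985
step 38 | θ: -0.35304 -0.84242 2.01505 | dq: -0.56548 -1.83607 2.02338 | p_ee: 0.33921 0.17219 0.48373 | trq: 4.84776 -1.35514 -5.19759
step 39 | θ: -0.36363 -0.88095 2.05583 | dq: -0.49165 -2.01550 2.05495 | p_ee: 0.32708 0.18130 0.46989 | trq: 4.88072 -1.35162 -5.22453
step 40 | θ: -0.37264 -0.92298 2.09726 | dq: -0.40778 -2.18690 2.08921 | p_ee: 0.31420 0.18940 0.45655 | trq: 4.82162 -1.27553 -5.24032
step 41 | θ: -0.37990 -0.96824 2.13939 | dq: -0.31674 -2.33881 2.12368 | p_ee: 0.30059 0.19648 0.44383 | trq: 4.65570 -1.10877 -5.24453
step 42 | θ: -0.38530 -1.01621 2.18217 | dq: -0.22347 -2.45777 2.15427 | p_ee: 0.28628 0.20252 0.43185 | trq: 4.38118 -0.84521 -5.23675
step 43 | θ: -0.38888 -1.06609 2.22548 | dq: -0.13487 -2.53071 2.17547 | p_ee: 0.27133 0.20755 0.42072


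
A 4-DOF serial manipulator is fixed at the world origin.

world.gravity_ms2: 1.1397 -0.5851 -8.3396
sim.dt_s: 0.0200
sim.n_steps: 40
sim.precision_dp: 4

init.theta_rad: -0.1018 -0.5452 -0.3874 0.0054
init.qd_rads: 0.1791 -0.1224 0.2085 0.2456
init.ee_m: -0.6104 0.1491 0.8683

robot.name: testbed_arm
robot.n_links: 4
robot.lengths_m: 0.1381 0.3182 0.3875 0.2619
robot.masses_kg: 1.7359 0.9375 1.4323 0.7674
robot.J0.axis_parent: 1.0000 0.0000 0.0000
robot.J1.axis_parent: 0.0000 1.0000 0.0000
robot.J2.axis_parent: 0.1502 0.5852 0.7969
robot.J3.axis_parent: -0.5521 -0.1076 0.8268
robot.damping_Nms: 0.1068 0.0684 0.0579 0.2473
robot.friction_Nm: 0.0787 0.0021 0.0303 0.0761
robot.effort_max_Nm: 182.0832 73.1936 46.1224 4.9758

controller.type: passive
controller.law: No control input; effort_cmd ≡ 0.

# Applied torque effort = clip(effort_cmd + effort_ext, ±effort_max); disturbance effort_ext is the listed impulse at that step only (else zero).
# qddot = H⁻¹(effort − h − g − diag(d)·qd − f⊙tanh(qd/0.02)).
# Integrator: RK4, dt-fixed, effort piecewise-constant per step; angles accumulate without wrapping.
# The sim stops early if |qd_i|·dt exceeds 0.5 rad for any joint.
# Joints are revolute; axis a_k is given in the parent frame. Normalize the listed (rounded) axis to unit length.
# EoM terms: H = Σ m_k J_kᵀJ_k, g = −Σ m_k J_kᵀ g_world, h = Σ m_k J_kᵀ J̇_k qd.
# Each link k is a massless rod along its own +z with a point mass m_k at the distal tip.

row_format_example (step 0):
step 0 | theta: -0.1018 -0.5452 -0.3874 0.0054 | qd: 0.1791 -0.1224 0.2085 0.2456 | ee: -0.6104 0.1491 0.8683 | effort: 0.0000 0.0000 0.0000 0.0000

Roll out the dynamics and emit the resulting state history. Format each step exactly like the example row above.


step 1 | theta: -0.0979 -0.5477 -0.3869 0.0069 | qd: 0.2057 -0.1380 -0.1194 0.0025 | ee: -0.6121 0.1457 0.8675 | effort: 0.0000 0.0000 0.0000 0.0000
step 2 | theta: -0.0936 -0.5509 -0.3916 0.0062 | qd: 0.2285 -0.1918 -0.3265 -0.0068 | ee: -0.6155 0.1425 0.8649 | effort: 0.0000 0.0000 0.0000 0.0000
step 3 | theta: -0.0888 -0.5554 -0.4000 0.0064 | qd: 0.2525 -0.2493 -0.5276 -0.0254 | ee: -0.6207 0.1397 0.8606 | effort: 0.0000 0.0000 0.0000 0.0000
step 4 | theta: -0.0835 -0.5610 -0.4123 0.0063 | qd: 0.2782 -0.3104 -0.7256 -0.0654 | ee: -0.6275 0.1371 0.8546 | effort: 0.0000 0.0000 0.0000 0.0000
step 5 | theta: -0.0776 -0.5680 -0.4284 0.0057 | qd: 0.3074 -0.3801 -0.9079 -0.0765 | ee: -0.6360 0.1348 0.8467 | effort: 0.0000 0.0000 0.0000 0.0000
step 6 | theta: -0.0711 -0.5764 -0.4481 0.0050 | qd: 0.3408 -0.4579 -1.0790 -0.0736 | ee: -0.6461 0.1327 0.8369 | effort: 0.0000 0.0000 0.0000 0.0000
step 7 | theta: -0.0639 -0.5865 -0.4711 0.0043 | qd: 0.3786 -0.5436 -1.2425 -0.0749 | ee: -0.6577 0.1309 0.8251 | effort: 0.0000 0.0000 0.0000 0.0000
step 8 | theta: -0.0559 -0.5984 -0.4973 0.0036 | qd: 0.4216 -0.6393 -1.3946 -0.0743 | ee: -0.6708 0.1293 0.8111 | effort: 0.0000 0.0000 0.0000 0.0000
step 9 | theta: -0.0470 -0.6123 -0.5264 0.0029 | qd: 0.4701 -0.7466 -1.5327 -0.0743 | ee: -0.6852 0.1279 0.7949 | effort: 0.0000 0.0000 0.0000 0.0000
step 10 | theta: -0.0371 -0.6285 -0.5580 0.0023 | qd: 0.5243 -0.8677 -1.6522 -0.0736 | ee: -0.7009 0.1268 0.7762 | effort: 0.0000 0.0000 0.0000 0.0000
step 11 | theta: -0.0260 -0.6473 -0.5918 0.0016 | qd: 0.5844 -1.0046 -1.7479 -0.0727 | ee: -0.7177 0.1258 0.7550 | effort: 0.0000 0.0000 0.0000 0.0000
step 12 | theta: -0.0136 -0.6689 -0.6273 0.0010 | qd: 0.6504 -1.1594 -1.8135 -0.0707 | ee: -0.7354 0.1250 0.7310 | effort: 0.0000 0.0000 0.0000 0.0000
step 13 | theta: 0.0001 -0.6939 -0.6637 0.0004 | qd: 0.7223 -1.3341 -1.8417 -0.0664 | ee: -0.7539 0.1244 0.7041 | effort: 0.0000 0.0000 0.0000 0.0000
step 14 | theta: 0.0153 -0.7226 -0.7002 0.0000 | qd: 0.8000 -1.5301 -1.8244 -0.0572 | ee: -0.7730 0.1238 0.6742 | effort: 0.0000 0.0000 0.0000 0.0000
step 15 | theta: 0.0321 -0.7554 -0.7359 -0.0001 | qd: 0.8839 -1.7487 -1.7526 -0.0392 | ee: -0.7924 0.1233 0.6410 | effort: 0.0000 0.0000 0.0000 0.0000
step 16 | theta: 0.0507 -0.7928 -0.7695 0.0002 | qd: 0.9747 -1.9902 -1.6172 -0.0098 | ee: -0.8119 0.1227 0.6046 | effort: 0.0000 0.0000 0.0000 0.0000
step 17 | theta: 0.0711 -0.8353 -0.7997 0.0010 | qd: 1.0737 -2.2536 -1.4098 0.0248 | ee: -0.8312 0.1220 0.5647 | effort: 0.0000 0.0000 0.0000 0.0000
step 18 | theta: 0.0937 -0.8832 -0.8252 0.0015 | qd: 1.1829 -2.5411 -1.1100 0.0996 | ee: -0.8501 0.1210 0.5211 | effort: 0.0000 0.0000 0.0000 0.0000
step 19 | theta: 0.1186 -0.9369 -0.8440 0.0028 | qd: 1.3091 -2.8373 -0.7474 0.0496 | ee: -0.8682 0.1196 0.4739 | effort: 0.0000 0.0000 0.0000 0.0000
step 20 | theta: 0.1462 -0.9968 -0.8543 0.0039 | qd: 1.4575 -3.1573 -0.2593 0.0621 | ee: -0.8852 0.1176 0.4229 | effort: 0.0000 0.0000 0.0000 0.0000
step 21 | theta: 0.1772 -1.0633 -0.8536 0.0053 | qd: 1.6496 -3.4953 0.3440 0.0839 | ee: -0.9007 0.1149 0.3682 | effort: 0.0000 0.0000 0.0000 0.0000
step 22 | theta: 0.2126 -1.1368 -0.8394 0.0073 | qd: 1.8997 -3.8588 1.1124 0.1186 | ee: -0.9143 0.1113 0.3096 | effort: 0.0000 0.0000 0.0000 0.0000
step 23 | theta: 0.2538 -1.2179 -0.8077 0.0100 | qd: 2.2391 -4.2581 2.1010 0.1410 | ee: -0.9256 0.1066 0.2473 | effort: 0.0000 0.0000 0.0000 0.0000
step 24 | theta: 0.3031 -1.3075 -0.7533 0.0126 | qd: 2.7229 -4.7170 3.4057 0.1055 | ee: -0.9342 0.1007 0.1816 | effort: 0.0000 0.0000 0.0000 0.0000
step 25 | theta: 0.3642 -1.4073 -0.6680 0.0134 | qd: 3.4353 -5.2982 5.2505 -0.0011 | ee: -0.9398 0.0933 0.1128 | effort: 0.0000 0.0000 0.0000 0.0000
step 26 | theta: 0.4428 -1.5212 -0.5364 0.0117 | qd: 4.4894 -6.1615 8.1553 -0.2481 | ee: -0.9421 0.0842 0.0419 | effort: 0.0000 0.0000 0.0000 0.0000
step 27 | theta: 0.5466 -1.6583 -0.3273 -0.0028 | qd: 5.9388 -7.7437 13.3318 -1.5365 | ee: -0.9411 0.0729 -0.0294 | effort: 0.0000 0.0000 0.0000 0.0000
step 28 | theta: 0.6752 -1.8441 0.0296 -0.0814 | qd: 6.0965 -11.0575 22.5003 -8.7897 | ee: -0.9349 0.0574 -0.0949 | effort: 0.0000 0.0000 0.0000 0.0000
step 29 | theta: 0.7369 -2.0657 0.4540 -0.4012 | qd: -0.1772 -10.1976 17.4974 -21.0708 | ee: -0.9108 0.0406 -0.1428 | effort: 0.0000 0.0000 0.0000 0.0000
step 30 | theta: 0.7008 -2.2451 0.7299 -0.7940 | qd: -2.7303 -7.9701 10.9261 -16.9577 | ee: -0.8684 0.0373 -0.1817 | effort: 0.0000 0.0000 0.0000 0.0000
step 31 | theta: 0.6421 -2.3921 0.9120 -1.0707 | qd: -2.9406 -6.8559 7.5799 -10.7525 | ee: -0.8232 0.0506 -0.2193 | effort: 0.0000 0.0000 0.0000 0.0000
step 32 | theta: 0.5870 -2.5227 1.0400 -1.2300 | qd: -2.5272 -6.2556 5.3401 -5.3543 | ee: -0.7794 0.0748 -0.2594 | effort: 0.0000 0.0000 0.0000 0.0000
step 33 | theta: 0.5417 -2.6438 1.1286 -1.2929 | qd: -2.0024 -5.8798 3.5693 -1.1456 | ee: -0.7357 0.1056 -0.3037 | effort: 0.0000 0.0000 0.0000 0.0000
step 34 | theta: 0.5067 -2.7585 1.1847 -1.2852 | qd: -1.5041 -5.5933 2.0767 1.7021 | ee: -0.6892 0.1397 -0.3526 | effort: 0.0000 0.0000 0.0000 0.0000
step 35 | theta: 0.4812 -2.8674 1.2120 -1.2302 | qd: -1.0515 -5.2977 0.6543 3.6747 | ee: -0.6373 0.1742 -0.4058 | effort: 0.0000 0.0000 0.0000 0.0000
step 36 | theta: 0.4644 -2.9699 1.2106 -1.1425 | qd: -0.6291 -4.9375 -0.8108 4.9960 | ee: -0.5780 0.2072 -0.4625 | effort: 0.0000 0.0000 0.0000 0.0000
step 37 | theta: 0.4560 -3.0641 1.1784 -1.0338 | qd: -0.2140 -4.4564 -2.4499 5.7919 | ee: -0.5097 0.2371 -0.5214 | effort: 0.0000 0.0000 0.0000 0.0000
step 38 | theta: 0.4557 -3.1470 1.1108 -0.9141 | qd: 0.1777 -3.8047 -4.3607 6.1064 | ee: -0.4316 0.2623 -0.5806 | effort: 0.0000 0.0000 0.0000 0.0000
step 39 | theta: 0.4625 -3.2149 1.0017 -0.7926 | qd: 0.4776 -2.9416 -6.6046 5.9584 | ee: -0.3430 0.2817 -0.6376 | effort: 0.0000 0.0000 0.0000 0.0000
step 40 | theta: 0.4734 -3.2631 0.8441 -0.6785 | qd: 0.5546 -1.8468 -9.2082 5.3859 | ee: -0.2441 0.2943 -0.6893


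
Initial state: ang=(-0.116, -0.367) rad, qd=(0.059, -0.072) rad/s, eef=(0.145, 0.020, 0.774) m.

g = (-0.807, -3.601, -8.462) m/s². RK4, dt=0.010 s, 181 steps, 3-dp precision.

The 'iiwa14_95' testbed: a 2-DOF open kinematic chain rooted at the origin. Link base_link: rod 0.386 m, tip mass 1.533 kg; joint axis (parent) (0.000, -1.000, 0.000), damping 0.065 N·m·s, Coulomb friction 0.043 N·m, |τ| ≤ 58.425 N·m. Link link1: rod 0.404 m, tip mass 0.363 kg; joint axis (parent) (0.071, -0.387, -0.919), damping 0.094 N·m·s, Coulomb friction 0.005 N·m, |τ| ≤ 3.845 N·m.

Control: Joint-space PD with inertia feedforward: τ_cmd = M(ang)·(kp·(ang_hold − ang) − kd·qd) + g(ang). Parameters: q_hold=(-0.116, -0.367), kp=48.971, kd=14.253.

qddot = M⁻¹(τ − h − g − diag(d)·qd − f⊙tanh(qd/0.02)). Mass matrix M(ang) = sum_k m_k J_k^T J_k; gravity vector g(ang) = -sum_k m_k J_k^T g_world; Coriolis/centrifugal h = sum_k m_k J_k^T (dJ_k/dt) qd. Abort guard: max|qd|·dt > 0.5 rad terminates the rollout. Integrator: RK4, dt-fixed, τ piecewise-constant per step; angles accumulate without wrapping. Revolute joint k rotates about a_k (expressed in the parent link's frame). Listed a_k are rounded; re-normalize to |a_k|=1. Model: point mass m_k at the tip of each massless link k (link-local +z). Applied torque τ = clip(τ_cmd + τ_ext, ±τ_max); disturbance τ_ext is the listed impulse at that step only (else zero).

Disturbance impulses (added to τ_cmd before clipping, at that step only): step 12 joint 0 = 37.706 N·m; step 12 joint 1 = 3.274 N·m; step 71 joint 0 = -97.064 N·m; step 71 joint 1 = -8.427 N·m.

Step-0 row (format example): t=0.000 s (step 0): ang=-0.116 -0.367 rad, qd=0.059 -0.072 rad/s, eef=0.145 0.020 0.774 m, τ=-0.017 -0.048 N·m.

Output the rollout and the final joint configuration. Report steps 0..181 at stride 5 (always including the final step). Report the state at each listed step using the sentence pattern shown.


t=0.050 s (step 5): ang=-0.114 -0.368 rad, qd=0.019 0.006 rad/s, eef=0.144 0.020 0.774 m, τ=0.147 -0.040 N·m.
t=0.100 s (step 10): ang=-0.114 -0.368 rad, qd=0.004 0.003 rad/s, eef=0.143 0.020 0.775 m, τ=0.232 -0.032 N·m.
t=0.150 s (step 15): ang=-0.095 -0.367 rad, qd=0.596 0.020 rad/s, eef=0.129 0.020 0.777 m, τ=-4.153 -0.410 N·m.
t=0.200 s (step 20): ang=-0.076 -0.366 rad, qd=0.214 0.014 rad/s, eef=0.114 0.020 0.779 m, τ=-2.255 -0.241 N·m.
t=0.250 s (step 25): ang=-0.071 -0.366 rad, qd=0.016 0.008 rad/s, eef=0.110 0.020 0.780 m, τ=-1.125 -0.141 N·m.
t=0.300 s (step 30): ang=-0.073 -0.366 rad, qd=-0.071 -0.010 rad/s, eef=0.111 0.020 0.780 m, τ=-0.501 -0.086 N·m.
t=0.350 s (step 35): ang=-0.077 -0.366 rad, qd=-0.105 -0.011 rad/s, eef=0.115 0.020 0.779 m, τ=-0.144 -0.055 N·m.
t=0.400 s (step 40): ang=-0.083 -0.367 rad, qd=-0.112 -0.011 rad/s, eef=0.119 0.020 0.779 m, τ=0.061 -0.039 N·m.
t=0.450 s (step 45): ang=-0.088 -0.367 rad, qd=-0.104 -0.010 rad/s, eef=0.123 0.020 0.778 m, τ=0.176 -0.030 N·m.
t=0.500 s (step 50): ang=-0.093 -0.368 rad, qd=-0.091 -0.010 rad/s, eef=0.127 0.020 0.777 m, τ=0.238 -0.026 N·m.
t=0.550 s (step 55): ang=-0.097 -0.368 rad, qd=-0.077 -0.009 rad/s, eef=0.131 0.020 0.777 m, τ=0.269 -0.024 N·m.
t=0.600 s (step 60): ang=-0.101 -0.369 rad, qd=-0.063 -0.009 rad/s, eef=0.133 0.020 0.776 m, τ=0.284 -0.023 N·m.
t=0.650 s (step 65): ang=-0.103 -0.369 rad, qd=-0.051 -0.008 rad/s, eef=0.136 0.020 0.776 m, τ=0.289 -0.023 N·m.
t=0.700 s (step 70): ang=-0.106 -0.370 rad, qd=-0.040 -0.008 rad/s, eef=0.137 0.020 0.776 m, τ=0.290 -0.024 N·m.
t=0.750 s (step 75): ang=-0.149 -0.321 rad, qd=-0.882 0.681 rad/s, eef=0.164 0.016 0.771 m, τ=6.510 0.452 N·m.
t=0.800 s (step 80): ang=-0.177 -0.309 rad, qd=-0.296 0.007 rad/s, eef=0.184 0.016 0.767 m, τ=3.902 0.266 N·m.
t=0.850 s (step 85): ang=-0.184 -0.311 rad, qd=-0.016 -0.070 rad/s, eef=0.190 0.016 0.765 m, τ=2.347 0.132 N·m.
t=0.900 s (step 90): ang=-0.181 -0.314 rad, qd=0.105 -0.042 rad/s, eef=0.188 0.016 0.766 m, τ=1.476 0.053 N·m.
t=0.950 s (step 95): ang=-0.175 -0.315 rad, qd=0.152 -0.031 rad/s, eef=0.183 0.016 0.767 m, τ=0.972 0.009 N·m.
t=1.000 s (step 100): ang=-0.167 -0.317 rad, qd=0.161 -0.028 rad/s, eef=0.177 0.016 0.768 m, τ=0.683 -0.014 N·m.
t=1.050 s (step 105): ang=-0.159 -0.318 rad, qd=0.150 -0.026 rad/s, eef=0.171 0.016 0.769 m, τ=0.520 -0.027 N·m.
t=1.100 s (step 110): ang=-0.152 -0.320 rad, qd=0.132 -0.025 rad/s, eef=0.166 0.016 0.771 m, τ=0.433 -0.033 N·m.
t=1.150 s (step 115): ang=-0.146 -0.321 rad, qd=0.111 -0.024 rad/s, eef=0.162 0.016 0.772 m, τ=0.388 -0.035 N·m.
t=1.200 s (step 120): ang=-0.141 -0.322 rad, qd=0.092 -0.023 rad/s, eef=0.158 0.016 0.772 m, τ=0.367 -0.036 N·m.
t=1.250 s (step 125): ang=-0.136 -0.323 rad, qd=0.074 -0.023 rad/s, eef=0.155 0.017 0.773 m, τ=0.359 -0.035 N·m.
t=1.300 s (step 130): ang=-0.133 -0.324 rad, qd=0.059 -0.022 rad/s, eef=0.152 0.017 0.773 m, τ=0.358 -0.034 N·m.
t=1.350 s (step 135): ang=-0.131 -0.325 rad, qd=0.047 -0.021 rad/s, eef=0.151 0.017 0.774 m, τ=0.361 -0.033 N·m.
t=1.400 s (step 140): ang=-0.128 -0.326 rad, qd=0.037 -0.021 rad/s, eef=0.149 0.017 0.774 m, τ=0.364 -0.032 N·m.
t=1.450 s (step 145): ang=-0.127 -0.327 rad, qd=0.030 -0.020 rad/s, eef=0.148 0.017 0.774 m, τ=0.366 -0.031 N·m.
t=1.500 s (step 150): ang=-0.125 -0.328 rad, qd=0.024 -0.020 rad/s, eef=0.147 0.017 0.774 m, τ=0.368 -0.031 N·m.
t=1.550 s (step 155): ang=-0.124 -0.329 rad, qd=0.019 -0.020 rad/s, eef=0.146 0.017 0.774 m, τ=0.368 -0.030 N·m.
t=1.600 s (step 160): ang=-0.123 -0.330 rad, qd=0.016 -0.021 rad/s, eef=0.146 0.017 0.775 m, τ=0.366 -0.030 N·m.
t=1.650 s (step 165): ang=-0.123 -0.331 rad, qd=0.013 -0.021 rad/s, eef=0.145 0.017 0.775 m, τ=0.364 -0.030 N·m.
t=1.700 s (step 170): ang=-0.122 -0.332 rad, qd=0.011 -0.021 rad/s, eef=0.145 0.017 0.775 m, τ=0.361 -0.029 N·m.
t=1.750 s (step 175): ang=-0.122 -0.334 rad, qd=0.010 -0.021 rad/s, eef=0.145 0.017 0.775 m, τ=0.358 -0.029 N·m.
t=1.800 s (step 180): ang=-0.121 -0.335 rad, qd=0.008 -0.021 rad/s, eef=0.145 0.017 0.775 m, τ=0.355 -0.029 N·m.
t=1.810 s (step 181): ang=-0.121 -0.335 rad, qd=0.008 -0.021 rad/s, eef=0.145 0.017 0.775 m.
final ang (rad): -0.121 -0.335
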